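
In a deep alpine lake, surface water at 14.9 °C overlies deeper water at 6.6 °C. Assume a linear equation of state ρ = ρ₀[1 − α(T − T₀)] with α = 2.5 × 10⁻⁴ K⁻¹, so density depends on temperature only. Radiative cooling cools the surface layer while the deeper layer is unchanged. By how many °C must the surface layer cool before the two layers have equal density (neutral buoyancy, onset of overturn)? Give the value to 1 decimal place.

8.3 °C

With temperature the only control, equal density requires T_surf′ = T_deep.
T_surf′ = 6.6 °C.
Cooling required: 14.9 − 6.6 = 8.3 °C.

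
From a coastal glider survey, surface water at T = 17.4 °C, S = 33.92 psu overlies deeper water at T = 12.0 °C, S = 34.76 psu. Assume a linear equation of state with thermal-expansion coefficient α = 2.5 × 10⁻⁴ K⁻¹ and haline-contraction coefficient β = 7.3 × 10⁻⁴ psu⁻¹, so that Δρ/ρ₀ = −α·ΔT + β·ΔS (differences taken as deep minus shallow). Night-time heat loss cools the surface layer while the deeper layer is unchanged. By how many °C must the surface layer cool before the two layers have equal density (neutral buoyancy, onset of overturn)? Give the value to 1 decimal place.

Neutral buoyancy requires Δρ = 0, i.e. −α(T_deep − T_surf′) + β(S_deep − S_surf) = 0.
T_surf′ = T_deep − (β/α)·ΔS = 12.0 − (7.3 × 10⁻⁴/2.5 × 10⁻⁴)·(+0.84) = 9.547 °C.
Cooling required: 17.4 − (9.547) = 7.853 °C.

7.9 °C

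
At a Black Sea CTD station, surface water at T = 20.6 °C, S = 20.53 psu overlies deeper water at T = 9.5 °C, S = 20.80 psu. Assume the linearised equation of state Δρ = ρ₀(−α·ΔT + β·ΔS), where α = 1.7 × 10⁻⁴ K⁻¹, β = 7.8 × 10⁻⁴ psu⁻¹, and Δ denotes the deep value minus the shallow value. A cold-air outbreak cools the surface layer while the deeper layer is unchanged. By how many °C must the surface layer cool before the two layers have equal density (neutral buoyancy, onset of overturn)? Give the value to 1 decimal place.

Neutral buoyancy requires Δρ = 0, i.e. −α(T_deep − T_surf′) + β(S_deep − S_surf) = 0.
T_surf′ = T_deep − (β/α)·ΔS = 9.5 − (7.8 × 10⁻⁴/1.7 × 10⁻⁴)·(+0.27) = 8.261 °C.
Cooling required: 20.6 − (8.261) = 12.339 °C.

12.3 °C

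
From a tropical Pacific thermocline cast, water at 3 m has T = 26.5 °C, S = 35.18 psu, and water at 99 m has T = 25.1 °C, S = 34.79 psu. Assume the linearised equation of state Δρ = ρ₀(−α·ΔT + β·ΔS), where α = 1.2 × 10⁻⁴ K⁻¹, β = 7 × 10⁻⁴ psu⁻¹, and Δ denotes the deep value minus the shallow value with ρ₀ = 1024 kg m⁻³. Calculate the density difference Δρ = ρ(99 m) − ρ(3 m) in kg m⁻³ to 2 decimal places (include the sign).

ΔT = -1.4 K, ΔS = -0.39 psu (deep − shallow).
Δρ/ρ₀ = −(1.2 × 10⁻⁴)(-1.4) + (7 × 10⁻⁴)(-0.39) = -1.05 × 10⁻⁴.
Δρ = 1024 × (-1.05 × 10⁻⁴) = -0.11 kg m⁻³.
Negative Δρ: lighter below, statically unstable.

-0.11 kg m⁻³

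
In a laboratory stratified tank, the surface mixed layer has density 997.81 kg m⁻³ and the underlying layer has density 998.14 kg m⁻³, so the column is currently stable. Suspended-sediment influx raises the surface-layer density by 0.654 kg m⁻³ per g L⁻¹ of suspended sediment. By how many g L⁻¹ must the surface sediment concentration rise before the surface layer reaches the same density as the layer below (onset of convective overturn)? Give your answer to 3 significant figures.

Density deficit of the surface layer: 998.14 − 997.81 = 0.33 kg m⁻³.
Required change = 0.33 / 0.654 = 0.505 g L⁻¹.

0.505 g L⁻¹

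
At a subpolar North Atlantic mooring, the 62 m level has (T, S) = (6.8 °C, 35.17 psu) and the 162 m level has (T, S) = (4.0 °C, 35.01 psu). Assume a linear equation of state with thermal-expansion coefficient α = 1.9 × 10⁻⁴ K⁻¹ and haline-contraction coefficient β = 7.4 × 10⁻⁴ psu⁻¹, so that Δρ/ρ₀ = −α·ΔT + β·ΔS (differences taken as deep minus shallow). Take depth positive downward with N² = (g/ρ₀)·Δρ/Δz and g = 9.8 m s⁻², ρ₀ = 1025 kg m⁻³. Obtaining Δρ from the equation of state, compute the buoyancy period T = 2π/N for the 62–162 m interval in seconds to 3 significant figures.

ΔT = -2.8 K, ΔS = -0.16 psu (deep − shallow).
Δρ/ρ₀ = −αΔT + βΔS = 5.32 × 10⁻⁴ − 1.184 × 10⁻⁴ = 4.136 × 10⁻⁴, so Δρ ≈ 0.4239 kg m⁻³.
N² = (g/ρ₀)·Δρ/Δz = g·(Δρ/ρ₀)/Δz = 9.8 × 4.136 × 10⁻⁴ / 100 = 4.0533 × 10⁻⁵ s⁻².
N = √(4.0533 × 10⁻⁵) = 6.3666 × 10⁻³ rad s⁻¹ → T = 2π/N = 986.90 s ≈ 987 s.

987 s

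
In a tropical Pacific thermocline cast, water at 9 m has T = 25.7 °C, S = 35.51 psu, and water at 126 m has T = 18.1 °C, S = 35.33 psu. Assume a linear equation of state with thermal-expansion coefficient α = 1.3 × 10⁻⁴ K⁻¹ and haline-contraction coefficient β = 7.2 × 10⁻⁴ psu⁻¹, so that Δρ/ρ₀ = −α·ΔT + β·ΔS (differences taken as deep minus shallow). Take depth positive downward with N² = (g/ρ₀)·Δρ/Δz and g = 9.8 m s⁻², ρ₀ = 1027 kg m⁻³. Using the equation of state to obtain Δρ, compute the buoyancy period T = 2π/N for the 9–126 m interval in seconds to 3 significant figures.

ΔT = -7.6 K, ΔS = -0.18 psu (deep − shallow).
Δρ/ρ₀ = −αΔT + βΔS = 9.88 × 10⁻⁴ − 1.296 × 10⁻⁴ = 8.584 × 10⁻⁴, so Δρ ≈ 0.8816 kg m⁻³.
N² = (g/ρ₀)·Δρ/Δz = g·(Δρ/ρ₀)/Δz = 9.8 × 8.584 × 10⁻⁴ / 117 = 7.1900 × 10⁻⁵ s⁻².
N = √(7.1900 × 10⁻⁵) = 8.4794 × 10⁻³ rad s⁻¹ → T = 2π/N = 740.99 s ≈ 741 s.

741 s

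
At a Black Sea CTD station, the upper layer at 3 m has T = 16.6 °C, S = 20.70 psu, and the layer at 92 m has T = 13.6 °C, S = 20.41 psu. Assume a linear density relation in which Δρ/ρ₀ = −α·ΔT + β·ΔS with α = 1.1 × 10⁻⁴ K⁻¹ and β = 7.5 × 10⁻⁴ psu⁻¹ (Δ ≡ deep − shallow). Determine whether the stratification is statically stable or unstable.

stable

ΔT = 13.6 − 16.6 = -3.0 K and ΔS = 20.41 − 20.70 = -0.29 psu (deep − shallow).
−αΔT = 3.30 × 10⁻⁴; βΔS = -2.175 × 10⁻⁴; sum Δρ/ρ₀ = 1.125 × 10⁻⁴.
Δρ/ρ₀ > 0, so Δρ > 0: deeper water is denser → statically stable.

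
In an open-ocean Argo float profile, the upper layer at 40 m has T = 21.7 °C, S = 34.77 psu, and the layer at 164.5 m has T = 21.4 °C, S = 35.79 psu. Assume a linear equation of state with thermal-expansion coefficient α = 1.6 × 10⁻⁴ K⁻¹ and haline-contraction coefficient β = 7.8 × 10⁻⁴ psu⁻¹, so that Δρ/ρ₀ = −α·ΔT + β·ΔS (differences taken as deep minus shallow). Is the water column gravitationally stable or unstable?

stable

ΔT = 21.4 − 21.7 = -0.3 K and ΔS = 35.79 − 34.77 = +1.02 psu (deep − shallow).
−αΔT = 4.80 × 10⁻⁵; βΔS = 7.956 × 10⁻⁴; sum Δρ/ρ₀ = 8.436 × 10⁻⁴.
Δρ/ρ₀ > 0, so Δρ > 0: deeper water is denser → statically stable.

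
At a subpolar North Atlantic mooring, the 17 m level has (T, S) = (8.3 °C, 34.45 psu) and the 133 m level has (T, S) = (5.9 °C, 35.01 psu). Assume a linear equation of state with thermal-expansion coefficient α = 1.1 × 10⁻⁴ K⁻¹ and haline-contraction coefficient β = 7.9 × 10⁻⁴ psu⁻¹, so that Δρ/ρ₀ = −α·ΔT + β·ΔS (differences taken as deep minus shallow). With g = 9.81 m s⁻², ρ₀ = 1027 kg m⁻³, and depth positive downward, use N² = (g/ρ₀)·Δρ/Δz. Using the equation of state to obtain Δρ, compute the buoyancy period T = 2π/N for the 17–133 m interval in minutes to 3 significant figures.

13.5 min

ΔT = -2.4 K, ΔS = +0.56 psu (deep − shallow).
Δρ/ρ₀ = −αΔT + βΔS = 2.64 × 10⁻⁴ + 4.424 × 10⁻⁴ = 7.064 × 10⁻⁴, so Δρ ≈ 0.7255 kg m⁻³.
N² = (g/ρ₀)·Δρ/Δz = g·(Δρ/ρ₀)/Δz = 9.81 × 7.064 × 10⁻⁴ / 116 = 5.9740 × 10⁻⁵ s⁻².
N = √(5.9740 × 10⁻⁵) = 7.7292 × 10⁻³ rad s⁻¹ → T = 2π/N = 812.92 s = 13.549 min ≈ 13.5 min.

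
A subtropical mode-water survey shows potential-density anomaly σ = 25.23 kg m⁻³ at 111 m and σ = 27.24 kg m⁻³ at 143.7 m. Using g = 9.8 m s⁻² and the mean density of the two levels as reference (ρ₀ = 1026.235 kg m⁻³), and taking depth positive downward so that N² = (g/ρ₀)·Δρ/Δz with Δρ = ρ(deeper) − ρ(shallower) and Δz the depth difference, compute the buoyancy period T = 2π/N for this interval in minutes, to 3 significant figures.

Δρ = 1027.24 − 1025.23 = 2.01 kg m⁻³ over Δz = 143.7 − 111 = 32.7 m.
N² = (9.8/1026.235) × (2.01/32.7) = 5.8699 × 10⁻⁴ s⁻².
N = √(5.8699 × 10⁻⁴) = 0.024228 rad s⁻¹, so T = 2π/N = 259.34 s = 4.3223 min ≈ 4.32 min.

4.32 min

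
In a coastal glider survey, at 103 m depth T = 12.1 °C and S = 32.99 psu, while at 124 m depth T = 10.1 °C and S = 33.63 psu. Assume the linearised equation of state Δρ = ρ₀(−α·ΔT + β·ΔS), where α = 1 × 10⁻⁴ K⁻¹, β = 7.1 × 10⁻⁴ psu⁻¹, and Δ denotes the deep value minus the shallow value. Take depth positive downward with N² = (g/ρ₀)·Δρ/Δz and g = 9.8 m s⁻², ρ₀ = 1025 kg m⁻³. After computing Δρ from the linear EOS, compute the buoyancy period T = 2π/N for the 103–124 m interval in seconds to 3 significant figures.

ΔT = -2.0 K, ΔS = +0.64 psu (deep − shallow).
Δρ/ρ₀ = −αΔT + βΔS = 2.00 × 10⁻⁴ + 4.544 × 10⁻⁴ = 6.544 × 10⁻⁴, so Δρ ≈ 0.6708 kg m⁻³.
N² = (g/ρ₀)·Δρ/Δz = g·(Δρ/ρ₀)/Δz = 9.8 × 6.544 × 10⁻⁴ / 21 = 3.0539 × 10⁻⁴ s⁻².
N = √(3.0539 × 10⁻⁴) = 0.017475 rad s⁻¹ → T = 2π/N = 359.55 s ≈ 360 s.

360 s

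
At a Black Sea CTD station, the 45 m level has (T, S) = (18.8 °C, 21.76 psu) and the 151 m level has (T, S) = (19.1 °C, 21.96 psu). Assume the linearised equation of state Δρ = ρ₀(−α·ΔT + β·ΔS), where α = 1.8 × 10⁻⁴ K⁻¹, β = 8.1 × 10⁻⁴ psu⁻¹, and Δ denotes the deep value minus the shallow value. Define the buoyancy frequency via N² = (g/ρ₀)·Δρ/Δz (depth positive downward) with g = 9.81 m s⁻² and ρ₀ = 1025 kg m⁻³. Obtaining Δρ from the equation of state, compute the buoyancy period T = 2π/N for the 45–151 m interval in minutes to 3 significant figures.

ΔT = +0.3 K, ΔS = +0.20 psu (deep − shallow).
Δρ/ρ₀ = −αΔT + βΔS = -5.40 × 10⁻⁵ + 1.62 × 10⁻⁴ = 1.08 × 10⁻⁴, so Δρ ≈ 0.1107 kg m⁻³.
N² = (g/ρ₀)·Δρ/Δz = g·(Δρ/ρ₀)/Δz = 9.81 × 1.08 × 10⁻⁴ / 106 = 9.9951 × 10⁻⁶ s⁻².
N = √(9.9951 × 10⁻⁶) = 3.1615 × 10⁻³ rad s⁻¹ → T = 2π/N = 1.9874 × 10³ s = 33.123 min ≈ 33.1 min.

33.1 min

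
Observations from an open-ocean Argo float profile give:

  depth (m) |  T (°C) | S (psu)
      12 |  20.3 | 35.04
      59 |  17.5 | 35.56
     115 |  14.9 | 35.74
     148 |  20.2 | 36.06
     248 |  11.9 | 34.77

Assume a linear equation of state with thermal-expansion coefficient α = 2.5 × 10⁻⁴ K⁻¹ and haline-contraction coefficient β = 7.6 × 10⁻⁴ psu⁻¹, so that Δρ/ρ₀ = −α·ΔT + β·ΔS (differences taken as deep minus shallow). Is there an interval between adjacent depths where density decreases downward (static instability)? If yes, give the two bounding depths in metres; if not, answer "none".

115–148 m

Evaluate Δρ/ρ₀ = −αΔT + βΔS across each adjacent pair:
  12–59 m: −αΔT+βΔS = −(2.5 × 10⁻⁴)(-2.8)+(7.6 × 10⁻⁴)(+0.52) = 1.1 × 10⁻³ → stable
  59–115 m: −αΔT+βΔS = −(2.5 × 10⁻⁴)(-2.6)+(7.6 × 10⁻⁴)(+0.18) = 7.9 × 10⁻⁴ → stable
  115–148 m: −αΔT+βΔS = −(2.5 × 10⁻⁴)(+5.3)+(7.6 × 10⁻⁴)(+0.32) = -1.1 × 10⁻³ → UNSTABLE
  148–248 m: −αΔT+βΔS = −(2.5 × 10⁻⁴)(-8.3)+(7.6 × 10⁻⁴)(-1.29) = 1.1 × 10⁻³ → stable
The 115–148 m interval has Δρ < 0: lighter water underlies denser water.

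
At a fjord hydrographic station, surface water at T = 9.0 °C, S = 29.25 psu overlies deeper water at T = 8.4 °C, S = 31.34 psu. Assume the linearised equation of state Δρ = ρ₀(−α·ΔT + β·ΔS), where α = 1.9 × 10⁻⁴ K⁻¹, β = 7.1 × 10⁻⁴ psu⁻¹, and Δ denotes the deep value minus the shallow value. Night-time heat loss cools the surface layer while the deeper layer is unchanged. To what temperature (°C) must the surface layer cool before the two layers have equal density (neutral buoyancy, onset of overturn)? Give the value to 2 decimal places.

0.59 °C

Neutral buoyancy requires Δρ = 0, i.e. −α(T_deep − T_surf′) + β(S_deep − S_surf) = 0.
T_surf′ = T_deep − (β/α)·ΔS = 8.4 − (7.1 × 10⁻⁴/1.9 × 10⁻⁴)·(+2.09) = 0.5900 °C.
Cooling required: 9.0 − (0.5900) = 8.4100 °C.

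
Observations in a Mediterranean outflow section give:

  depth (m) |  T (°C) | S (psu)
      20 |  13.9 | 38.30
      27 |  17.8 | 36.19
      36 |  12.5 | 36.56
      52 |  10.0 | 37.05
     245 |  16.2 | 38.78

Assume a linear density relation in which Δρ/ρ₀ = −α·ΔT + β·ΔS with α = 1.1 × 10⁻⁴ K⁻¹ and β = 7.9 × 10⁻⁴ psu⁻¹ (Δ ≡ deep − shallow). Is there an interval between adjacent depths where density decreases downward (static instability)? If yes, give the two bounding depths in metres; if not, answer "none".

20–27 m

Evaluate Δρ/ρ₀ = −αΔT + βΔS across each adjacent pair:
  20–27 m: −αΔT+βΔS = −(1.1 × 10⁻⁴)(+3.9)+(7.9 × 10⁻⁴)(-2.11) = -2.1 × 10⁻³ → UNSTABLE
  27–36 m: −αΔT+βΔS = −(1.1 × 10⁻⁴)(-5.3)+(7.9 × 10⁻⁴)(+0.37) = 8.8 × 10⁻⁴ → stable
  36–52 m: −αΔT+βΔS = −(1.1 × 10⁻⁴)(-2.5)+(7.9 × 10⁻⁴)(+0.49) = 6.6 × 10⁻⁴ → stable
  52–245 m: −αΔT+βΔS = −(1.1 × 10⁻⁴)(+6.2)+(7.9 × 10⁻⁴)(+1.73) = 6.8 × 10⁻⁴ → stable
The 20–27 m interval has Δρ < 0: lighter water underlies denser water.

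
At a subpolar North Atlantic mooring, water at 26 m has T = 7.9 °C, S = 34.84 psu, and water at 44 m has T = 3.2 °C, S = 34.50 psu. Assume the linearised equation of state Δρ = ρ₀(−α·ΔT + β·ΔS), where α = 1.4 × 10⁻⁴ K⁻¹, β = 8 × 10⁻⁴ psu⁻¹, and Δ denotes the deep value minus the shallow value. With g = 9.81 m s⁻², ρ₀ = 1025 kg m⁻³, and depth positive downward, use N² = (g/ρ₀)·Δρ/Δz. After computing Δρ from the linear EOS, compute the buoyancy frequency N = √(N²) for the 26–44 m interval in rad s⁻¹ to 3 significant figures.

ΔT = -4.7 K, ΔS = -0.34 psu (deep − shallow).
Δρ/ρ₀ = −αΔT + βΔS = 6.58 × 10⁻⁴ − 2.72 × 10⁻⁴ = 3.86 × 10⁻⁴, so Δρ ≈ 0.3956 kg m⁻³.
N² = (g/ρ₀)·Δρ/Δz = g·(Δρ/ρ₀)/Δz = 9.81 × 3.86 × 10⁻⁴ / 18 = 2.1037 × 10⁻⁴ s⁻².
N = √(2.1037 × 10⁻⁴) = 0.014504 rad s⁻¹ ≈ 0.0145 rad s⁻¹.

0.0145 rad s⁻¹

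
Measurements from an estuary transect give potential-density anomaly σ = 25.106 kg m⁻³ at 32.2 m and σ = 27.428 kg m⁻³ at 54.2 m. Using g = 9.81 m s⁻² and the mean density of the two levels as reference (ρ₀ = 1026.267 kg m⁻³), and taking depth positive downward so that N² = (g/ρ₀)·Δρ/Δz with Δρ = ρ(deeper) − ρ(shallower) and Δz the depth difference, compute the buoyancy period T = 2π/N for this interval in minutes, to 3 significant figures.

Δρ = 1027.428 − 1025.106 = 2.322 kg m⁻³ over Δz = 54.2 − 32.2 = 22 m.
N² = (9.81/1026.267) × (2.322/22) = 1.0089 × 10⁻³ s⁻².
N = √(1.0089 × 10⁻³) = 0.031763 rad s⁻¹, so T = 2π/N = 197.81 s = 3.2968 min ≈ 3.30 min.

3.30 min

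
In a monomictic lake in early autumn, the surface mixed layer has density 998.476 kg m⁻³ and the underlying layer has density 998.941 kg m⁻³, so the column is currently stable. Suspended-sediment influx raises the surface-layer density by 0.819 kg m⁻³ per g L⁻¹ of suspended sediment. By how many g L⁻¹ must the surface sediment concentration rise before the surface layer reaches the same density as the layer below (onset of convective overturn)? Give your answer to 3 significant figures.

Density deficit of the surface layer: 998.941 − 998.476 = 0.465 kg m⁻³.
Required change = 0.465 / 0.819 = 0.568 g L⁻¹.

0.568 g L⁻¹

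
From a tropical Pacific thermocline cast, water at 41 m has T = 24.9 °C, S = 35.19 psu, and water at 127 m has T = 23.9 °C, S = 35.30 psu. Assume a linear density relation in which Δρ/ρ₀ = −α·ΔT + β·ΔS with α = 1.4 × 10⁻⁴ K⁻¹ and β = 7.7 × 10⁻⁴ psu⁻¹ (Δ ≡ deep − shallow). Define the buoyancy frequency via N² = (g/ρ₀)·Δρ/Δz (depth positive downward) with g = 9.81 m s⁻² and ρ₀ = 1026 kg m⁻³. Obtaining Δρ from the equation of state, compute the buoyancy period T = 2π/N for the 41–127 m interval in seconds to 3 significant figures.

ΔT = -1.0 K, ΔS = +0.11 psu (deep − shallow).
Δρ/ρ₀ = −αΔT + βΔS = 1.40 × 10⁻⁴ + 8.47 × 10⁻⁵ = 2.247 × 10⁻⁴, so Δρ ≈ 0.2305 kg m⁻³.
N² = (g/ρ₀)·Δρ/Δz = g·(Δρ/ρ₀)/Δz = 9.81 × 2.247 × 10⁻⁴ / 86 = 2.5631 × 10⁻⁵ s⁻².
N = √(2.5631 × 10⁻⁵) = 5.0627 × 10⁻³ rad s⁻¹ → T = 2π/N = 1.2411 × 10³ s ≈ 1.24 × 10³ s.

1.24 × 10³ s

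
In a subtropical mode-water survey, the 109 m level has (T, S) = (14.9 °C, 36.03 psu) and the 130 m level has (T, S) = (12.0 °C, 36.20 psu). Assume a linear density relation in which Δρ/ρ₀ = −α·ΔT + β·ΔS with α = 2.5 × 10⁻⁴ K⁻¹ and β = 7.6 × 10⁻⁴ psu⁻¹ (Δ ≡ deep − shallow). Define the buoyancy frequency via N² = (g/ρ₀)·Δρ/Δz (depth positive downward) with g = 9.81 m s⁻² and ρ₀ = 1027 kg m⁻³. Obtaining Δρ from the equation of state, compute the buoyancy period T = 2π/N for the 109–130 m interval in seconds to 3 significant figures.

315 s

ΔT = -2.9 K, ΔS = +0.17 psu (deep − shallow).
Δρ/ρ₀ = −αΔT + βΔS = 7.25 × 10⁻⁴ + 1.292 × 10⁻⁴ = 8.542 × 10⁻⁴, so Δρ ≈ 0.8773 kg m⁻³.
N² = (g/ρ₀)·Δρ/Δz = g·(Δρ/ρ₀)/Δz = 9.81 × 8.542 × 10⁻⁴ / 21 = 3.9903 × 10⁻⁴ s⁻².
N = √(3.9903 × 10⁻⁴) = 0.019976 rad s⁻¹ → T = 2π/N = 314.54 s ≈ 315 s.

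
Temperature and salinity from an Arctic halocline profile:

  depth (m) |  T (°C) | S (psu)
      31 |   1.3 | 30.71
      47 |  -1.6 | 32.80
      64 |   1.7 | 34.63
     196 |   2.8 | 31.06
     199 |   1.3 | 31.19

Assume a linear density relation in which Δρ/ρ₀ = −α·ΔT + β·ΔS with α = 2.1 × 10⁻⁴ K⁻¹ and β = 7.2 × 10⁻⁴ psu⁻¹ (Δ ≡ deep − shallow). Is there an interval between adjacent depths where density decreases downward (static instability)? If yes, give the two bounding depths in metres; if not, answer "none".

Evaluate Δρ/ρ₀ = −αΔT + βΔS across each adjacent pair:
  31–47 m: −αΔT+βΔS = −(2.1 × 10⁻⁴)(-2.9)+(7.2 × 10⁻⁴)(+2.09) = 2.1 × 10⁻³ → stable
  47–64 m: −αΔT+βΔS = −(2.1 × 10⁻⁴)(+3.3)+(7.2 × 10⁻⁴)(+1.83) = 6.2 × 10⁻⁴ → stable
  64–196 m: −αΔT+βΔS = −(2.1 × 10⁻⁴)(+1.1)+(7.2 × 10⁻⁴)(-3.57) = -2.8 × 10⁻³ → UNSTABLE
  196–199 m: −αΔT+βΔS = −(2.1 × 10⁻⁴)(-1.5)+(7.2 × 10⁻⁴)(+0.13) = 4.1 × 10⁻⁴ → stable
The 64–196 m interval has Δρ < 0: lighter water underlies denser water.

64–196 m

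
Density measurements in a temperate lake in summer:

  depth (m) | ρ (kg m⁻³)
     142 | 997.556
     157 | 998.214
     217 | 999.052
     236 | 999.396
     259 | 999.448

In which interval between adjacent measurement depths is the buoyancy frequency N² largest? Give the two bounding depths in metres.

Compute the density gradient over each adjacent pair:
  142–157 m: Δρ/Δz = 0.658/15 = 0.044 kg m⁻⁴
  157–217 m: Δρ/Δz = 0.838/60 = 0.014 kg m⁻⁴
  217–236 m: Δρ/Δz = 0.344/19 = 0.018 kg m⁻⁴
  236–259 m: Δρ/Δz = 0.052/23 = 2.3 × 10⁻³ kg m⁻⁴
The largest gradient is in the 142–157 m interval — the pycnocline.

142–157 m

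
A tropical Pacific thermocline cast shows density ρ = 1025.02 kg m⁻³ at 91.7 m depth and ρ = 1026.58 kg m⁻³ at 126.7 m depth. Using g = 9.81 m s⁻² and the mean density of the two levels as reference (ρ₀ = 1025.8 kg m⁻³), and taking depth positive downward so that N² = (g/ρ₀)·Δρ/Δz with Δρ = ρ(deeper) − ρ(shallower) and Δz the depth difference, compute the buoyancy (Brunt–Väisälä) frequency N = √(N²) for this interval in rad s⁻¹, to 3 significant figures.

Δρ = 1026.58 − 1025.02 = 1.56 kg m⁻³ over Δz = 126.7 − 91.7 = 35 m.
N² = (9.81/1025.8) × (1.56/35) = 4.2625 × 10⁻⁴ s⁻².
N = √(4.2625 × 10⁻⁴) = 0.020646 rad s⁻¹ ≈ 0.0206 rad s⁻¹.

0.0206 rad s⁻¹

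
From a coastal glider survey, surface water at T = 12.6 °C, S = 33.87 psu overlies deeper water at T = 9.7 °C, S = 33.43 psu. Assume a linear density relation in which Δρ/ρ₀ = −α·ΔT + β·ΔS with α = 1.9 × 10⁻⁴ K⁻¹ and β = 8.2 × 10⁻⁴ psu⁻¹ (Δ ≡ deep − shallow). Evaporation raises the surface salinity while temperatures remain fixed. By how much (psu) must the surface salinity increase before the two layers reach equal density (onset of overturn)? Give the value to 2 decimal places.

0.23 psu

Neutral buoyancy requires −α(T_deep − T_surf) + β(S_deep − S_surf′) = 0.
S_surf′ = S_deep − (α/β)·ΔT = 33.43 − (1.9 × 10⁻⁴/8.2 × 10⁻⁴)·(-2.9) = 34.1020 psu.
Increase required: 34.1020 − 33.87 = 0.2320 psu.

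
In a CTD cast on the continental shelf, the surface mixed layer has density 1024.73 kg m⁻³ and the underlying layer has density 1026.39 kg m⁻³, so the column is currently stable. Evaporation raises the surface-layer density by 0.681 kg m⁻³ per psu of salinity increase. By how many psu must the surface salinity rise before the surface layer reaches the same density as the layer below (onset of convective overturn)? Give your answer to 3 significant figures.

2.44 psu

Density deficit of the surface layer: 1026.39 − 1024.73 = 1.66 kg m⁻³.
Required change = 1.66 / 0.681 = 2.44 psu.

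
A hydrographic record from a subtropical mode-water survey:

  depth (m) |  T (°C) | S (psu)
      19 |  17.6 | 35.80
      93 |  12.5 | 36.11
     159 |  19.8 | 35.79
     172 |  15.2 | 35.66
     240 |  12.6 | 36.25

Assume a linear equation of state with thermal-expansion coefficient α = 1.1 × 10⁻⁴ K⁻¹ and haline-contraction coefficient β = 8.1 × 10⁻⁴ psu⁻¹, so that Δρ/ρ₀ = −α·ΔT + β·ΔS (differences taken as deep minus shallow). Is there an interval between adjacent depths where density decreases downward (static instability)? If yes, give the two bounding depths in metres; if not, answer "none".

Evaluate Δρ/ρ₀ = −αΔT + βΔS across each adjacent pair:
  19–93 m: −αΔT+βΔS = −(1.1 × 10⁻⁴)(-5.1)+(8.1 × 10⁻⁴)(+0.31) = 8.1 × 10⁻⁴ → stable
  93–159 m: −αΔT+βΔS = −(1.1 × 10⁻⁴)(+7.3)+(8.1 × 10⁻⁴)(-0.32) = -1.1 × 10⁻³ → UNSTABLE
  159–172 m: −αΔT+βΔS = −(1.1 × 10⁻⁴)(-4.6)+(8.1 × 10⁻⁴)(-0.13) = 4.0 × 10⁻⁴ → stable
  172–240 m: −αΔT+βΔS = −(1.1 × 10⁻⁴)(-2.6)+(8.1 × 10⁻⁴)(+0.59) = 7.6 × 10⁻⁴ → stable
The 93–159 m interval has Δρ < 0: lighter water underlies denser water.

93–159 m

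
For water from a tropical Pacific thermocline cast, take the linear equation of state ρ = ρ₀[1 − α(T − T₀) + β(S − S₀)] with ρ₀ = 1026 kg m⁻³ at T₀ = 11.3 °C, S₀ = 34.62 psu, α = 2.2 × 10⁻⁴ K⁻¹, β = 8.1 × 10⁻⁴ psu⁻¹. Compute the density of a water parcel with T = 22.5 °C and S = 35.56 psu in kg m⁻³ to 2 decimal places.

T − T₀ = +11.2 K, S − S₀ = +0.94 psu.
Bracket = 1 − α·(+11.2) + β·(+0.94) = 1 + (-1.7026 × 10⁻³) = 0.9982974.
ρ = 1026 × 0.9982974 = 1024.25 kg m⁻³.

1024.25 kg m⁻³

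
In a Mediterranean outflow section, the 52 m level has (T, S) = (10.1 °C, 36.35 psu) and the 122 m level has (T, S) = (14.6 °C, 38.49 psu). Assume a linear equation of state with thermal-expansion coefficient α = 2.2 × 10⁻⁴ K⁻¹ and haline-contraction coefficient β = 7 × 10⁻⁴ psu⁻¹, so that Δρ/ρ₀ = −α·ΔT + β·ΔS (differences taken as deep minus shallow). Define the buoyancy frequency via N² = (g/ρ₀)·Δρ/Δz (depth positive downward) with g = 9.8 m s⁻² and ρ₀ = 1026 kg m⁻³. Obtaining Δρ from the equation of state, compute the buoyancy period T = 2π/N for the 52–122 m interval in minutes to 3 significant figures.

12.4 min

ΔT = +4.5 K, ΔS = +2.14 psu (deep − shallow).
Δρ/ρ₀ = −αΔT + βΔS = -9.90 × 10⁻⁴ + 1.498 × 10⁻³ = 5.08 × 10⁻⁴, so Δρ ≈ 0.5212 kg m⁻³.
N² = (g/ρ₀)·Δρ/Δz = g·(Δρ/ρ₀)/Δz = 9.8 × 5.08 × 10⁻⁴ / 70 = 7.1120 × 10⁻⁵ s⁻².
N = √(7.1120 × 10⁻⁵) = 8.4333 × 10⁻³ rad s⁻¹ → T = 2π/N = 745.04 s = 12.417 min ≈ 12.4 min.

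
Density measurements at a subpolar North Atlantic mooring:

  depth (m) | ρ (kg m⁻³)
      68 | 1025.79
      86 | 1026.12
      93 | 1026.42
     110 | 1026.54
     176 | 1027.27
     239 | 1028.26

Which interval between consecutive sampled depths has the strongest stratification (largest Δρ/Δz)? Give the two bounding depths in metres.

86–93 m

Compute the density gradient over each adjacent pair:
  68–86 m: Δρ/Δz = 0.33/18 = 0.018 kg m⁻⁴
  86–93 m: Δρ/Δz = 0.30/7 = 0.043 kg m⁻⁴
  93–110 m: Δρ/Δz = 0.12/17 = 7.1 × 10⁻³ kg m⁻⁴
  110–176 m: Δρ/Δz = 0.73/66 = 0.011 kg m⁻⁴
  176–239 m: Δρ/Δz = 0.99/63 = 0.016 kg m⁻⁴
The largest gradient is in the 86–93 m interval — the pycnocline.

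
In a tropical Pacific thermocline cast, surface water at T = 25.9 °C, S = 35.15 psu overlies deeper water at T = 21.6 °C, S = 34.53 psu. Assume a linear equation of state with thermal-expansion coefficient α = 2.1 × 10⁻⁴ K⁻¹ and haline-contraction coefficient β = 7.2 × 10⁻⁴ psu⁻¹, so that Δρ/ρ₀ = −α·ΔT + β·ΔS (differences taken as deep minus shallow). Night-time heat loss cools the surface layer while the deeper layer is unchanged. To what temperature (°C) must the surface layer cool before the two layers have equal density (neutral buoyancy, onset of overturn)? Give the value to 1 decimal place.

Neutral buoyancy requires Δρ = 0, i.e. −α(T_deep − T_surf′) + β(S_deep − S_surf) = 0.
T_surf′ = T_deep − (β/α)·ΔS = 21.6 − (7.2 × 10⁻⁴/2.1 × 10⁻⁴)·(-0.62) = 23.726 °C.
Cooling required: 25.9 − (23.726) = 2.174 °C.

23.7 °C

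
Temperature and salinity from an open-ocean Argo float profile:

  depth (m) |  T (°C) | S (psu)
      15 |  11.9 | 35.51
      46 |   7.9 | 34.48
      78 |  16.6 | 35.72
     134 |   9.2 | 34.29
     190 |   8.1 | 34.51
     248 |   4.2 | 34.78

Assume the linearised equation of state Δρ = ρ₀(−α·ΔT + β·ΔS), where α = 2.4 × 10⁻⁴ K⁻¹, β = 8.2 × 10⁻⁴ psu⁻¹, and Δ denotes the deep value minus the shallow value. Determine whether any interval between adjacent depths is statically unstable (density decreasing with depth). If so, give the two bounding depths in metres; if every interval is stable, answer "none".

Evaluate Δρ/ρ₀ = −αΔT + βΔS across each adjacent pair:
  15–46 m: −αΔT+βΔS = −(2.4 × 10⁻⁴)(-4.0)+(8.2 × 10⁻⁴)(-1.03) = 1.2 × 10⁻⁴ → stable
  46–78 m: −αΔT+βΔS = −(2.4 × 10⁻⁴)(+8.7)+(8.2 × 10⁻⁴)(+1.24) = -1.1 × 10⁻³ → UNSTABLE
  78–134 m: −αΔT+βΔS = −(2.4 × 10⁻⁴)(-7.4)+(8.2 × 10⁻⁴)(-1.43) = 6.0 × 10⁻⁴ → stable
  134–190 m: −αΔT+βΔS = −(2.4 × 10⁻⁴)(-1.1)+(8.2 × 10⁻⁴)(+0.22) = 4.4 × 10⁻⁴ → stable
  190–248 m: −αΔT+βΔS = −(2.4 × 10⁻⁴)(-3.9)+(8.2 × 10⁻⁴)(+0.27) = 1.2 × 10⁻³ → stable
The 46–78 m interval has Δρ < 0: lighter water underlies denser water.

46–78 m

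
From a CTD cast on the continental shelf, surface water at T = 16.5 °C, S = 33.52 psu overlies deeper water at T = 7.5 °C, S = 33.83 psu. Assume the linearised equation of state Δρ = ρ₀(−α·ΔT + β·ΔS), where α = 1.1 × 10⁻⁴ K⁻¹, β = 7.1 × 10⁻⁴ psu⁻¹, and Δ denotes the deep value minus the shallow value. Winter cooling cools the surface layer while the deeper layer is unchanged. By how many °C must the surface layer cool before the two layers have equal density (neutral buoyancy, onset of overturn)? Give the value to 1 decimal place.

Neutral buoyancy requires Δρ = 0, i.e. −α(T_deep − T_surf′) + β(S_deep − S_surf) = 0.
T_surf′ = T_deep − (β/α)·ΔS = 7.5 − (7.1 × 10⁻⁴/1.1 × 10⁻⁴)·(+0.31) = 5.499 °C.
Cooling required: 16.5 − (5.499) = 11.001 °C.

11.0 °C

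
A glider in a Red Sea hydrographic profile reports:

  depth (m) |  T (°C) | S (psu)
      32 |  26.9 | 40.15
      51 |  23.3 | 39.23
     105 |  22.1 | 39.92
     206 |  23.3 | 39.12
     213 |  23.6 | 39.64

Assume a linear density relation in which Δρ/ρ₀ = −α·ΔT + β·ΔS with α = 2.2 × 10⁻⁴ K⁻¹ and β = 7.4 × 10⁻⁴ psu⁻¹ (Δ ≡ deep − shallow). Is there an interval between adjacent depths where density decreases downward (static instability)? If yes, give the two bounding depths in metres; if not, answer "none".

Evaluate Δρ/ρ₀ = −αΔT + βΔS across each adjacent pair:
  32–51 m: −αΔT+βΔS = −(2.2 × 10⁻⁴)(-3.6)+(7.4 × 10⁻⁴)(-0.92) = 1.1 × 10⁻⁴ → stable
  51–105 m: −αΔT+βΔS = −(2.2 × 10⁻⁴)(-1.2)+(7.4 × 10⁻⁴)(+0.69) = 7.7 × 10⁻⁴ → stable
  105–206 m: −αΔT+βΔS = −(2.2 × 10⁻⁴)(+1.2)+(7.4 × 10⁻⁴)(-0.80) = -8.6 × 10⁻⁴ → UNSTABLE
  206–213 m: −αΔT+βΔS = −(2.2 × 10⁻⁴)(+0.3)+(7.4 × 10⁻⁴)(+0.52) = 3.2 × 10⁻⁴ → stable
The 105–206 m interval has Δρ < 0: lighter water underlies denser water.

105–206 m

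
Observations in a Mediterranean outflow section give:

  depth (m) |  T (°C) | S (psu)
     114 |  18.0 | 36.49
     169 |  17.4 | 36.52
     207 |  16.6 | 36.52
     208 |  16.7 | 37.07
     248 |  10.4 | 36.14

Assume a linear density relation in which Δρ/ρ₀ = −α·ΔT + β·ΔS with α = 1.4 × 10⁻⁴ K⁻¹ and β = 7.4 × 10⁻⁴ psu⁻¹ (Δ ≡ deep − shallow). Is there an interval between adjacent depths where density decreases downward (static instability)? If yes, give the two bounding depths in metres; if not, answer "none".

none

Evaluate Δρ/ρ₀ = −αΔT + βΔS across each adjacent pair:
  114–169 m: −αΔT+βΔS = −(1.4 × 10⁻⁴)(-0.6)+(7.4 × 10⁻⁴)(+0.03) = 1.1 × 10⁻⁴ → stable
  169–207 m: −αΔT+βΔS = −(1.4 × 10⁻⁴)(-0.8)+(7.4 × 10⁻⁴)(+0.00) = 1.1 × 10⁻⁴ → stable
  207–208 m: −αΔT+βΔS = −(1.4 × 10⁻⁴)(+0.1)+(7.4 × 10⁻⁴)(+0.55) = 3.9 × 10⁻⁴ → stable
  208–248 m: −αΔT+βΔS = −(1.4 × 10⁻⁴)(-6.3)+(7.4 × 10⁻⁴)(-0.93) = 1.9 × 10⁻⁴ → stable
Every interval has Δρ > 0: the column is stably stratified throughout.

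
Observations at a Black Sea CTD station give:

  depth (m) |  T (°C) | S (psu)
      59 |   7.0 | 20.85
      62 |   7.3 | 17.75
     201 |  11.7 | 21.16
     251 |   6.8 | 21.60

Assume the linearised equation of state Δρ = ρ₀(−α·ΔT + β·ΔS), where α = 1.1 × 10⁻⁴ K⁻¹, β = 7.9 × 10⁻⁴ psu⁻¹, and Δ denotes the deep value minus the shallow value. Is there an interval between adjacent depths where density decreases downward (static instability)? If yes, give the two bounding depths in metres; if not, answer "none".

Evaluate Δρ/ρ₀ = −αΔT + βΔS across each adjacent pair:
  59–62 m: −αΔT+βΔS = −(1.1 × 10⁻⁴)(+0.3)+(7.9 × 10⁻⁴)(-3.10) = -2.5 × 10⁻³ → UNSTABLE
  62–201 m: −αΔT+βΔS = −(1.1 × 10⁻⁴)(+4.4)+(7.9 × 10⁻⁴)(+3.41) = 2.2 × 10⁻³ → stable
  201–251 m: −αΔT+βΔS = −(1.1 × 10⁻⁴)(-4.9)+(7.9 × 10⁻⁴)(+0.44) = 8.9 × 10⁻⁴ → stable
The 59–62 m interval has Δρ < 0: lighter water underlies denser water.

59–62 m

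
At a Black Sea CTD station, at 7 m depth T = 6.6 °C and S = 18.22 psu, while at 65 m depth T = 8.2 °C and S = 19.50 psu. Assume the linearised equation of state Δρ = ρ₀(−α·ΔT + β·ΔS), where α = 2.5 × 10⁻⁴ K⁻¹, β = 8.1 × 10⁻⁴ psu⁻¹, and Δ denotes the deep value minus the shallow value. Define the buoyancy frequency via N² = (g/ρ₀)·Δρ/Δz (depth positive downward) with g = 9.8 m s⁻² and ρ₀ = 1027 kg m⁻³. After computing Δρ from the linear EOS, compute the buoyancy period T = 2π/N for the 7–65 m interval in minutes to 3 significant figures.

ΔT = +1.6 K, ΔS = +1.28 psu (deep − shallow).
Δρ/ρ₀ = −αΔT + βΔS = -4.00 × 10⁻⁴ + 1.0368 × 10⁻³ = 6.368 × 10⁻⁴, so Δρ ≈ 0.6540 kg m⁻³.
N² = (g/ρ₀)·Δρ/Δz = g·(Δρ/ρ₀)/Δz = 9.8 × 6.368 × 10⁻⁴ / 58 = 1.0760 × 10⁻⁴ s⁻².
N = √(1.0760 × 10⁻⁴) = 0.010373 rad s⁻¹ → T = 2π/N = 605.72 s = 10.095 min ≈ 10.1 min.

10.1 min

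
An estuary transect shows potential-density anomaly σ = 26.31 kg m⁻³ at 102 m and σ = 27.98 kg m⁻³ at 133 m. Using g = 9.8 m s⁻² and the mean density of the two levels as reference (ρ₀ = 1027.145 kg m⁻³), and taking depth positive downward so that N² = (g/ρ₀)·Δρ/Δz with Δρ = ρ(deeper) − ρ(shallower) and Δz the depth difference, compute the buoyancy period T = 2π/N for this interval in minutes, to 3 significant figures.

4.62 min

Δρ = 1027.98 − 1026.31 = 1.67 kg m⁻³ over Δz = 133 − 102 = 31 m.
N² = (9.8/1027.145) × (1.67/31) = 5.1398 × 10⁻⁴ s⁻².
N = √(5.1398 × 10⁻⁴) = 0.022671 rad s⁻¹, so T = 2π/N = 277.15 s = 4.6192 min ≈ 4.62 min.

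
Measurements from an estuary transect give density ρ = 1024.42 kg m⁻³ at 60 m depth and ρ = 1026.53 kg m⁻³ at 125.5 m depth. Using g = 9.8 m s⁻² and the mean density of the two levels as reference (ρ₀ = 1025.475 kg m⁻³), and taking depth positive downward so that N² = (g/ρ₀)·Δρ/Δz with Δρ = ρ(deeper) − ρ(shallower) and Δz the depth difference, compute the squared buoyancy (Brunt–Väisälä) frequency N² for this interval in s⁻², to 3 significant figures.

Δρ = 1026.53 − 1024.42 = 2.11 kg m⁻³ over Δz = 125.5 − 60 = 65.5 m.
N² = (9.8/1025.475) × (2.11/65.5) = 3.0785 × 10⁻⁴ s⁻² ≈ 3.08 × 10⁻⁴ s⁻².

3.08 × 10⁻⁴ s⁻²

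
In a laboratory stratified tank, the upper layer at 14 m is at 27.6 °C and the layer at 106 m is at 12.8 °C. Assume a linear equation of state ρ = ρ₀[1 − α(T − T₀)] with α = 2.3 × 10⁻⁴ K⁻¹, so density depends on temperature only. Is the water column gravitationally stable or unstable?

stable

ΔT = 12.8 − 27.6 = -14.8 K, so Δρ/ρ₀ = −αΔT = 3.404 × 10⁻³.
Δρ/ρ₀ > 0, so Δρ > 0: deeper water is denser → statically stable.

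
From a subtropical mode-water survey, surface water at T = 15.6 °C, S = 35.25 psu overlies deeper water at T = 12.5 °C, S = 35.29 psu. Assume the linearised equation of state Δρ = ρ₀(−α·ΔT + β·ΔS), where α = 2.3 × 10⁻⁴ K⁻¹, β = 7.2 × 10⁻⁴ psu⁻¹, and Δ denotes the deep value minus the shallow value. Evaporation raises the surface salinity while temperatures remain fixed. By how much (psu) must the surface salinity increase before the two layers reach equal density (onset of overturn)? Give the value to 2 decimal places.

1.03 psu

Neutral buoyancy requires −α(T_deep − T_surf) + β(S_deep − S_surf′) = 0.
S_surf′ = S_deep − (α/β)·ΔT = 35.29 − (2.3 × 10⁻⁴/7.2 × 10⁻⁴)·(-3.1) = 36.2803 psu.
Increase required: 36.2803 − 35.25 = 1.0303 psu.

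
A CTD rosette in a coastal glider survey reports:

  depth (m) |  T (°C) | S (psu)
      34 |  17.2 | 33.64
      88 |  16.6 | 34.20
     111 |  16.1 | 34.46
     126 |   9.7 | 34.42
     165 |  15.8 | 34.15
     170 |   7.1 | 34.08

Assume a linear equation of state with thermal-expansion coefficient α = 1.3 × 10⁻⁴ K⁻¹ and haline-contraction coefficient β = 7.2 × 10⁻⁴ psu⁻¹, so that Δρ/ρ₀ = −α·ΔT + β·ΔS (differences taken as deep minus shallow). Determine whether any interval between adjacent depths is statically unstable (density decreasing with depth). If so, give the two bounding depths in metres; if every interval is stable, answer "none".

126–165 m

Evaluate Δρ/ρ₀ = −αΔT + βΔS across each adjacent pair:
  34–88 m: −αΔT+βΔS = −(1.3 × 10⁻⁴)(-0.6)+(7.2 × 10⁻⁴)(+0.56) = 4.8 × 10⁻⁴ → stable
  88–111 m: −αΔT+βΔS = −(1.3 × 10⁻⁴)(-0.5)+(7.2 × 10⁻⁴)(+0.26) = 2.5 × 10⁻⁴ → stable
  111–126 m: −αΔT+βΔS = −(1.3 × 10⁻⁴)(-6.4)+(7.2 × 10⁻⁴)(-0.04) = 8.0 × 10⁻⁴ → stable
  126–165 m: −αΔT+βΔS = −(1.3 × 10⁻⁴)(+6.1)+(7.2 × 10⁻⁴)(-0.27) = -9.9 × 10⁻⁴ → UNSTABLE
  165–170 m: −αΔT+βΔS = −(1.3 × 10⁻⁴)(-8.7)+(7.2 × 10⁻⁴)(-0.07) = 1.1 × 10⁻³ → stable
The 126–165 m interval has Δρ < 0: lighter water underlies denser water.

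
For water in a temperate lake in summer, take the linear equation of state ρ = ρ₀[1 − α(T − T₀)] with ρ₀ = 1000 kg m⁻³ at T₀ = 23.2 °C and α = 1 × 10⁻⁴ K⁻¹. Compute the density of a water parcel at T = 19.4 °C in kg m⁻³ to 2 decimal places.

1000.38 kg m⁻³

T − T₀ = -3.8 K.
Bracket = 1 − α·(-3.8) = 1 + (3.80 × 10⁻⁴) = 1.0003800.
ρ = 1000 × 1.0003800 = 1000.38 kg m⁻³.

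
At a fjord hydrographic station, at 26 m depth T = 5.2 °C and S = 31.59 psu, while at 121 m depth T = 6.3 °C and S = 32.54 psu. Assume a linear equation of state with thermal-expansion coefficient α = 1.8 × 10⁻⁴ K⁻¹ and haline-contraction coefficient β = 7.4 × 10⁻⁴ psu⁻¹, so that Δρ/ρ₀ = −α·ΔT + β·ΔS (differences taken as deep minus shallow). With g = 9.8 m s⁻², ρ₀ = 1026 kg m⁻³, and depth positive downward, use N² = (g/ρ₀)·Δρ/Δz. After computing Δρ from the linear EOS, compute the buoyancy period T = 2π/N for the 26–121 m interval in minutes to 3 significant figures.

14.5 min

ΔT = +1.1 K, ΔS = +0.95 psu (deep − shallow).
Δρ/ρ₀ = −αΔT + βΔS = -1.98 × 10⁻⁴ + 7.03 × 10⁻⁴ = 5.05 × 10⁻⁴, so Δρ ≈ 0.5181 kg m⁻³.
N² = (g/ρ₀)·Δρ/Δz = g·(Δρ/ρ₀)/Δz = 9.8 × 5.05 × 10⁻⁴ / 95 = 5.2095 × 10⁻⁵ s⁻².
N = √(5.2095 × 10⁻⁵) = 7.2177 × 10⁻³ rad s⁻¹ → T = 2π/N = 870.52 s = 14.509 min ≈ 14.5 min.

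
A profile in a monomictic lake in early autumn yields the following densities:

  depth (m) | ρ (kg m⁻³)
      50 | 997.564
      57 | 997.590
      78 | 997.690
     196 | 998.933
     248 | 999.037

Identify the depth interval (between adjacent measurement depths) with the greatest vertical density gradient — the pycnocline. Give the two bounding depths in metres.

Compute the density gradient over each adjacent pair:
  50–57 m: Δρ/Δz = 0.026/7 = 3.7 × 10⁻³ kg m⁻⁴
  57–78 m: Δρ/Δz = 0.100/21 = 4.8 × 10⁻³ kg m⁻⁴
  78–196 m: Δρ/Δz = 1.243/118 = 0.011 kg m⁻⁴
  196–248 m: Δρ/Δz = 0.104/52 = 2.0 × 10⁻³ kg m⁻⁴
The largest gradient is in the 78–196 m interval — the pycnocline.

78–196 m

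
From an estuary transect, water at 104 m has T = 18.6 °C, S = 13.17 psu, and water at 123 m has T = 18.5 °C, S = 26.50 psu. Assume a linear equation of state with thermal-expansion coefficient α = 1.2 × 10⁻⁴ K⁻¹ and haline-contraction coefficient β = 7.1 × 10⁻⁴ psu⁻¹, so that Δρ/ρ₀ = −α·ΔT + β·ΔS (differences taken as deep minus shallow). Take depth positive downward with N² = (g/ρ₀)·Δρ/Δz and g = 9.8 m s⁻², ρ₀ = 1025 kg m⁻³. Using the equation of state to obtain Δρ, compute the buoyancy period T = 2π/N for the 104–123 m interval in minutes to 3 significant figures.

1.50 min

ΔT = -0.1 K, ΔS = +13.33 psu (deep − shallow).
Δρ/ρ₀ = −αΔT + βΔS = 1.20 × 10⁻⁵ + 9.4643 × 10⁻³ = 9.4763 × 10⁻³, so Δρ ≈ 9.713 kg m⁻³.
N² = (g/ρ₀)·Δρ/Δz = g·(Δρ/ρ₀)/Δz = 9.8 × 9.4763 × 10⁻³ / 19 = 4.8878 × 10⁻³ s⁻².
N = √(4.8878 × 10⁻³) = 0.069913 rad s⁻¹ → T = 2π/N = 89.871 s = 1.4978 min ≈ 1.50 min.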